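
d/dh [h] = 1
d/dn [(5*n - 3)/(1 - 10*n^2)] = 5*(10*n^2 - 12*n + 1)/(100*n^4 - 20*n^2 + 1)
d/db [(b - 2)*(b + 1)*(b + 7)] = 3*b^2 + 12*b - 9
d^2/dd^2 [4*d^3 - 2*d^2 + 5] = 24*d - 4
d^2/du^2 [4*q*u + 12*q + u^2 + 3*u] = 2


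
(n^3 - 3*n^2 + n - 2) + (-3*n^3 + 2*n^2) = -2*n^3 - n^2 + n - 2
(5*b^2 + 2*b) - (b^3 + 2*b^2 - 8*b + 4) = -b^3 + 3*b^2 + 10*b - 4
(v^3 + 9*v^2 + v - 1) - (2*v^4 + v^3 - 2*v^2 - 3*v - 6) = -2*v^4 + 11*v^2 + 4*v + 5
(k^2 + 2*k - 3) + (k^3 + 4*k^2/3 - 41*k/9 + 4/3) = k^3 + 7*k^2/3 - 23*k/9 - 5/3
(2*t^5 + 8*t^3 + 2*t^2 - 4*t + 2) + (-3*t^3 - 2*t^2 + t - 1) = 2*t^5 + 5*t^3 - 3*t + 1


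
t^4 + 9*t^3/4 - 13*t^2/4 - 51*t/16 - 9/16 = (t - 3/2)*(t + 1/4)*(t + 1/2)*(t + 3)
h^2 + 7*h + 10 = (h + 2)*(h + 5)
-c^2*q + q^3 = q*(-c + q)*(c + q)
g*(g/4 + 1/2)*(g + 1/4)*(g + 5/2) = g^4/4 + 19*g^3/16 + 49*g^2/32 + 5*g/16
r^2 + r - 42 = (r - 6)*(r + 7)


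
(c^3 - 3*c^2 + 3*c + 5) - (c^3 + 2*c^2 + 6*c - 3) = -5*c^2 - 3*c + 8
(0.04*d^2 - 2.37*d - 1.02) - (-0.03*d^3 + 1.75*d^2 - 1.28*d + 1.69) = 0.03*d^3 - 1.71*d^2 - 1.09*d - 2.71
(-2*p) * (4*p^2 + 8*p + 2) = -8*p^3 - 16*p^2 - 4*p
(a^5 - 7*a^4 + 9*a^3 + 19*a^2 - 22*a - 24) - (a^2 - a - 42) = a^5 - 7*a^4 + 9*a^3 + 18*a^2 - 21*a + 18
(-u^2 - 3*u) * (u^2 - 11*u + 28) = -u^4 + 8*u^3 + 5*u^2 - 84*u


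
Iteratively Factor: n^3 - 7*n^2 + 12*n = (n - 3)*(n^2 - 4*n) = n*(n - 3)*(n - 4)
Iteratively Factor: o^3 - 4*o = (o)*(o^2 - 4) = o*(o - 2)*(o + 2)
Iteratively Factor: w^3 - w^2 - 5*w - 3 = (w + 1)*(w^2 - 2*w - 3) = (w + 1)^2*(w - 3)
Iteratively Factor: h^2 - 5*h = (h)*(h - 5)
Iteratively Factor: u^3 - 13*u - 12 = (u + 1)*(u^2 - u - 12) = (u - 4)*(u + 1)*(u + 3)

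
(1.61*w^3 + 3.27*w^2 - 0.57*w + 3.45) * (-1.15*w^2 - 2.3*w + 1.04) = -1.8515*w^5 - 7.4635*w^4 - 5.1911*w^3 + 0.7443*w^2 - 8.5278*w + 3.588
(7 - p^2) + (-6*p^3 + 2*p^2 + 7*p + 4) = -6*p^3 + p^2 + 7*p + 11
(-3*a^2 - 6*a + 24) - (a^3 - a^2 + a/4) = -a^3 - 2*a^2 - 25*a/4 + 24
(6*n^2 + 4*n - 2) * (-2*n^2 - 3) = -12*n^4 - 8*n^3 - 14*n^2 - 12*n + 6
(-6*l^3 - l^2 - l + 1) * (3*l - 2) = -18*l^4 + 9*l^3 - l^2 + 5*l - 2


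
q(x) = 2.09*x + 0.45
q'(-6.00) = 2.09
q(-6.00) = -12.09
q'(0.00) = 2.09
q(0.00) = 0.45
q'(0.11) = 2.09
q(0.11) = 0.68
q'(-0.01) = 2.09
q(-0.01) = 0.43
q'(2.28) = 2.09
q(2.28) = 5.22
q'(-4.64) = 2.09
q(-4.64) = -9.25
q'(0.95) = 2.09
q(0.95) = 2.44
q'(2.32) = 2.09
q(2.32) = 5.30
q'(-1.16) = 2.09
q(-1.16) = -1.97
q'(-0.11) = 2.09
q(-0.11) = 0.22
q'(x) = 2.09000000000000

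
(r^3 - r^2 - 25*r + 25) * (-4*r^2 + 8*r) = -4*r^5 + 12*r^4 + 92*r^3 - 300*r^2 + 200*r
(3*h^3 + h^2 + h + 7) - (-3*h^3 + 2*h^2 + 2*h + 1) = 6*h^3 - h^2 - h + 6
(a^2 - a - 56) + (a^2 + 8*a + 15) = 2*a^2 + 7*a - 41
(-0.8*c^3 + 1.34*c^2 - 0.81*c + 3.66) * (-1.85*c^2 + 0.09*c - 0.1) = 1.48*c^5 - 2.551*c^4 + 1.6991*c^3 - 6.9779*c^2 + 0.4104*c - 0.366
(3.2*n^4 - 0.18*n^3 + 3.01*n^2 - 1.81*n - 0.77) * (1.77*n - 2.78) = 5.664*n^5 - 9.2146*n^4 + 5.8281*n^3 - 11.5715*n^2 + 3.6689*n + 2.1406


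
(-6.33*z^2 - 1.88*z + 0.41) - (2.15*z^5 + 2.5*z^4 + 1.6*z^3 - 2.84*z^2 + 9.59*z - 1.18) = -2.15*z^5 - 2.5*z^4 - 1.6*z^3 - 3.49*z^2 - 11.47*z + 1.59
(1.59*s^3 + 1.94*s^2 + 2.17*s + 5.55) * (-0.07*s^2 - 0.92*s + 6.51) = -0.1113*s^5 - 1.5986*s^4 + 8.4142*s^3 + 10.2445*s^2 + 9.0207*s + 36.1305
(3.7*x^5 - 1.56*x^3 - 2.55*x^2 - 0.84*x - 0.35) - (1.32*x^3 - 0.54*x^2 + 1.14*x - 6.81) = 3.7*x^5 - 2.88*x^3 - 2.01*x^2 - 1.98*x + 6.46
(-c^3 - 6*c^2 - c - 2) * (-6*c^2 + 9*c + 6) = 6*c^5 + 27*c^4 - 54*c^3 - 33*c^2 - 24*c - 12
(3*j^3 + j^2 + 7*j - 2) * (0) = 0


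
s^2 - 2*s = s*(s - 2)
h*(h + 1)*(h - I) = h^3 + h^2 - I*h^2 - I*h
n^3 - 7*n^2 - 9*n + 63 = (n - 7)*(n - 3)*(n + 3)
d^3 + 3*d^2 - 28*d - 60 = (d - 5)*(d + 2)*(d + 6)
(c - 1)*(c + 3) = c^2 + 2*c - 3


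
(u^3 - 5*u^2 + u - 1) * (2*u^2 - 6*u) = 2*u^5 - 16*u^4 + 32*u^3 - 8*u^2 + 6*u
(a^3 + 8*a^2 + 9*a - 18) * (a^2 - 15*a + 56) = a^5 - 7*a^4 - 55*a^3 + 295*a^2 + 774*a - 1008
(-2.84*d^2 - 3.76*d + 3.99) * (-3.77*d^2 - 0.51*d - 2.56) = 10.7068*d^4 + 15.6236*d^3 - 5.8543*d^2 + 7.5907*d - 10.2144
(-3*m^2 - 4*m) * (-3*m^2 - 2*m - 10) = 9*m^4 + 18*m^3 + 38*m^2 + 40*m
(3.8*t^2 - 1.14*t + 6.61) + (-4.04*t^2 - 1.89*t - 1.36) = -0.24*t^2 - 3.03*t + 5.25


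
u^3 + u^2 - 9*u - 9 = (u - 3)*(u + 1)*(u + 3)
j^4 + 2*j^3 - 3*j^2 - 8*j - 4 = (j - 2)*(j + 1)^2*(j + 2)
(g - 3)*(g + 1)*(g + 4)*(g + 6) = g^4 + 8*g^3 + g^2 - 78*g - 72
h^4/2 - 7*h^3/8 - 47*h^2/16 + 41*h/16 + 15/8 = (h/2 + 1)*(h - 3)*(h - 5/4)*(h + 1/2)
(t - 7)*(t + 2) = t^2 - 5*t - 14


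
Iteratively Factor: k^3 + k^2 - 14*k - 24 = (k - 4)*(k^2 + 5*k + 6) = (k - 4)*(k + 3)*(k + 2)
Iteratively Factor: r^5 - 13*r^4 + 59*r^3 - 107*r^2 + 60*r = (r)*(r^4 - 13*r^3 + 59*r^2 - 107*r + 60) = r*(r - 3)*(r^3 - 10*r^2 + 29*r - 20) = r*(r - 5)*(r - 3)*(r^2 - 5*r + 4) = r*(r - 5)*(r - 3)*(r - 1)*(r - 4)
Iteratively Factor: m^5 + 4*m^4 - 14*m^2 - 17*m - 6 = (m - 2)*(m^4 + 6*m^3 + 12*m^2 + 10*m + 3) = (m - 2)*(m + 3)*(m^3 + 3*m^2 + 3*m + 1) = (m - 2)*(m + 1)*(m + 3)*(m^2 + 2*m + 1) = (m - 2)*(m + 1)^2*(m + 3)*(m + 1)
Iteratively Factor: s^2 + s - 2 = (s - 1)*(s + 2)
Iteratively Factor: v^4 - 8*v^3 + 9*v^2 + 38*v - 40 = (v - 4)*(v^3 - 4*v^2 - 7*v + 10) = (v - 4)*(v - 1)*(v^2 - 3*v - 10) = (v - 5)*(v - 4)*(v - 1)*(v + 2)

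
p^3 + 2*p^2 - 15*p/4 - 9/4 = (p - 3/2)*(p + 1/2)*(p + 3)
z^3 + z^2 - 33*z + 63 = (z - 3)^2*(z + 7)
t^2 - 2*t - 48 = (t - 8)*(t + 6)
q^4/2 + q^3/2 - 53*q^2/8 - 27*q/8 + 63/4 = (q/2 + 1)*(q - 3)*(q - 3/2)*(q + 7/2)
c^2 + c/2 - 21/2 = (c - 3)*(c + 7/2)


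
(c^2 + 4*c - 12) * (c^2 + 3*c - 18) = c^4 + 7*c^3 - 18*c^2 - 108*c + 216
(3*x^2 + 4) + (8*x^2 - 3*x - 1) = 11*x^2 - 3*x + 3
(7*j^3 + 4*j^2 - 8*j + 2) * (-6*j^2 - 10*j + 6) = -42*j^5 - 94*j^4 + 50*j^3 + 92*j^2 - 68*j + 12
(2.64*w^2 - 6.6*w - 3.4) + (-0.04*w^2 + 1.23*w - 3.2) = 2.6*w^2 - 5.37*w - 6.6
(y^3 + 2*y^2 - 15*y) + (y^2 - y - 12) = y^3 + 3*y^2 - 16*y - 12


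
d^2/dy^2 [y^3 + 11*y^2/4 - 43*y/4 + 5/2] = 6*y + 11/2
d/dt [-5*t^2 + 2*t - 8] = 2 - 10*t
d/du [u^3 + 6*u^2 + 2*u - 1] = 3*u^2 + 12*u + 2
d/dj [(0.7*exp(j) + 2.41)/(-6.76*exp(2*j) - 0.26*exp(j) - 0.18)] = (4.732*exp(2*j) + 32.5832*exp(j) + 0.5006)*exp(j)/(45.6976*exp(4*j) + 3.5152*exp(3*j) + 2.5012*exp(2*j) + 0.0936*exp(j) + 0.0324)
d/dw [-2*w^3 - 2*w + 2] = -6*w^2 - 2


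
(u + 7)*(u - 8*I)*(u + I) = u^3 + 7*u^2 - 7*I*u^2 + 8*u - 49*I*u + 56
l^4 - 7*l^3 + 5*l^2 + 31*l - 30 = (l - 5)*(l - 3)*(l - 1)*(l + 2)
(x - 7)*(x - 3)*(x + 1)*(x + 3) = x^4 - 6*x^3 - 16*x^2 + 54*x + 63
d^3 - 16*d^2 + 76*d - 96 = (d - 8)*(d - 6)*(d - 2)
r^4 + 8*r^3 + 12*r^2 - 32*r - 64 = (r - 2)*(r + 2)*(r + 4)^2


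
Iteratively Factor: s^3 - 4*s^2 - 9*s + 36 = (s + 3)*(s^2 - 7*s + 12) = (s - 4)*(s + 3)*(s - 3)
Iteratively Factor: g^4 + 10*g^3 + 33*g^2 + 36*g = (g)*(g^3 + 10*g^2 + 33*g + 36) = g*(g + 4)*(g^2 + 6*g + 9) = g*(g + 3)*(g + 4)*(g + 3)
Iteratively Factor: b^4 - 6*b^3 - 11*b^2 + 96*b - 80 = (b + 4)*(b^3 - 10*b^2 + 29*b - 20) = (b - 1)*(b + 4)*(b^2 - 9*b + 20) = (b - 4)*(b - 1)*(b + 4)*(b - 5)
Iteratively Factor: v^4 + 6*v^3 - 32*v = (v - 2)*(v^3 + 8*v^2 + 16*v) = (v - 2)*(v + 4)*(v^2 + 4*v) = (v - 2)*(v + 4)^2*(v)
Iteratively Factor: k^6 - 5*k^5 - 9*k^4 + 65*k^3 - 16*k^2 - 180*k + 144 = (k - 3)*(k^5 - 2*k^4 - 15*k^3 + 20*k^2 + 44*k - 48) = (k - 3)*(k - 2)*(k^4 - 15*k^2 - 10*k + 24) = (k - 3)*(k - 2)*(k - 1)*(k^3 + k^2 - 14*k - 24) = (k - 3)*(k - 2)*(k - 1)*(k + 3)*(k^2 - 2*k - 8) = (k - 4)*(k - 3)*(k - 2)*(k - 1)*(k + 3)*(k + 2)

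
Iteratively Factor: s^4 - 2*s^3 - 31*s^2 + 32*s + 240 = (s + 3)*(s^3 - 5*s^2 - 16*s + 80) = (s - 4)*(s + 3)*(s^2 - s - 20) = (s - 5)*(s - 4)*(s + 3)*(s + 4)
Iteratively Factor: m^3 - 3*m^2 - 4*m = (m)*(m^2 - 3*m - 4) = m*(m + 1)*(m - 4)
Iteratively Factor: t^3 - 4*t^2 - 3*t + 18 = (t + 2)*(t^2 - 6*t + 9) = (t - 3)*(t + 2)*(t - 3)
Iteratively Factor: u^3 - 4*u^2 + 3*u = (u - 3)*(u^2 - u) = u*(u - 3)*(u - 1)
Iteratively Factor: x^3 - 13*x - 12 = (x + 3)*(x^2 - 3*x - 4) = (x + 1)*(x + 3)*(x - 4)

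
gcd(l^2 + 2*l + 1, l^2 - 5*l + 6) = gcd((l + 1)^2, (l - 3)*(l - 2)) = 1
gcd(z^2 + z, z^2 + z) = z^2 + z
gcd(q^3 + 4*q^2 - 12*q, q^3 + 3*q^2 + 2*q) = q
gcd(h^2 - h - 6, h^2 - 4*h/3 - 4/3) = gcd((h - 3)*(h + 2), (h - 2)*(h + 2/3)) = 1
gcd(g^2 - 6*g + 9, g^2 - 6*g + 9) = g^2 - 6*g + 9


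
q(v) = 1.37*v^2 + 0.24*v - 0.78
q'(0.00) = 0.24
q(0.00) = -0.78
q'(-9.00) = -24.42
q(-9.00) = 108.03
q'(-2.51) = -6.64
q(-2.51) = 7.25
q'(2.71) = 7.67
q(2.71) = 9.93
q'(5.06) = 14.10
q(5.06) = 35.51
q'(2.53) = 7.17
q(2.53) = 8.60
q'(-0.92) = -2.28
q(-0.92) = 0.16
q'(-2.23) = -5.87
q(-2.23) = 5.50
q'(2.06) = 5.88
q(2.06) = 5.53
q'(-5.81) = -15.68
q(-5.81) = 44.07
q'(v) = 2.74*v + 0.24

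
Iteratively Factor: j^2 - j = (j)*(j - 1)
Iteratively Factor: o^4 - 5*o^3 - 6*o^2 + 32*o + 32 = (o + 2)*(o^3 - 7*o^2 + 8*o + 16) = (o - 4)*(o + 2)*(o^2 - 3*o - 4) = (o - 4)^2*(o + 2)*(o + 1)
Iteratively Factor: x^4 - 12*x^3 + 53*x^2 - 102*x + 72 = (x - 3)*(x^3 - 9*x^2 + 26*x - 24) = (x - 3)*(x - 2)*(x^2 - 7*x + 12) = (x - 4)*(x - 3)*(x - 2)*(x - 3)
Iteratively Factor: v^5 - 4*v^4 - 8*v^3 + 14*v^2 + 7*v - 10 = (v - 5)*(v^4 + v^3 - 3*v^2 - v + 2) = (v - 5)*(v - 1)*(v^3 + 2*v^2 - v - 2) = (v - 5)*(v - 1)^2*(v^2 + 3*v + 2) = (v - 5)*(v - 1)^2*(v + 1)*(v + 2)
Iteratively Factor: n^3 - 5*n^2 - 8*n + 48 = (n - 4)*(n^2 - n - 12) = (n - 4)*(n + 3)*(n - 4)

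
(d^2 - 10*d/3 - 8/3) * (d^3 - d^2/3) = d^5 - 11*d^4/3 - 14*d^3/9 + 8*d^2/9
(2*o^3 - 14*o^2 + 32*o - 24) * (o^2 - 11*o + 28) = 2*o^5 - 36*o^4 + 242*o^3 - 768*o^2 + 1160*o - 672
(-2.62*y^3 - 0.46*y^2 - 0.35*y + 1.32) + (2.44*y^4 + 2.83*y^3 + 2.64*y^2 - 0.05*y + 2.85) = 2.44*y^4 + 0.21*y^3 + 2.18*y^2 - 0.4*y + 4.17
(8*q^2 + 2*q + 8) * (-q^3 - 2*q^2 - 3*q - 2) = -8*q^5 - 18*q^4 - 36*q^3 - 38*q^2 - 28*q - 16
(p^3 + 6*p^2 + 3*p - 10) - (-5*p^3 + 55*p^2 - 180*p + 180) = 6*p^3 - 49*p^2 + 183*p - 190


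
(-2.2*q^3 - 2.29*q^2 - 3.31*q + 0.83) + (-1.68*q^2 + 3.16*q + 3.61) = -2.2*q^3 - 3.97*q^2 - 0.15*q + 4.44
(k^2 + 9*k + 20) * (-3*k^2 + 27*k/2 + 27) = -3*k^4 - 27*k^3/2 + 177*k^2/2 + 513*k + 540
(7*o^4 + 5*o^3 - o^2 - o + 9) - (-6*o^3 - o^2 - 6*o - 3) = 7*o^4 + 11*o^3 + 5*o + 12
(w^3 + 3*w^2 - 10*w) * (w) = w^4 + 3*w^3 - 10*w^2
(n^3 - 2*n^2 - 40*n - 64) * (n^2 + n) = n^5 - n^4 - 42*n^3 - 104*n^2 - 64*n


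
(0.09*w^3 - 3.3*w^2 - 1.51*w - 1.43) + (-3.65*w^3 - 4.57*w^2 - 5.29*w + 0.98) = -3.56*w^3 - 7.87*w^2 - 6.8*w - 0.45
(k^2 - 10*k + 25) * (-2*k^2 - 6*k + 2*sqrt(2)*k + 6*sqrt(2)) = -2*k^4 + 2*sqrt(2)*k^3 + 14*k^3 - 14*sqrt(2)*k^2 + 10*k^2 - 150*k - 10*sqrt(2)*k + 150*sqrt(2)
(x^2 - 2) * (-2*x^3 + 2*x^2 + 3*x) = -2*x^5 + 2*x^4 + 7*x^3 - 4*x^2 - 6*x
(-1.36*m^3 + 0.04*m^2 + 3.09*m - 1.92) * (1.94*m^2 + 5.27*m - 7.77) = -2.6384*m^5 - 7.0896*m^4 + 16.7726*m^3 + 12.2487*m^2 - 34.1277*m + 14.9184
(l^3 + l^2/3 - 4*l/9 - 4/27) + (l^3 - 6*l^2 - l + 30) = 2*l^3 - 17*l^2/3 - 13*l/9 + 806/27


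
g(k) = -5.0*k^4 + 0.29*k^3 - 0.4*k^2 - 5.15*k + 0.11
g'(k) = -20.0*k^3 + 0.87*k^2 - 0.8*k - 5.15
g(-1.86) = -53.41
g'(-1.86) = 128.04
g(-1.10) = -2.42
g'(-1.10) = 23.40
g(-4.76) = -2582.55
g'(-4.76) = 2175.37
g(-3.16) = -495.32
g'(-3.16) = 637.16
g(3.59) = -840.63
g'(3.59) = -922.17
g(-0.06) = 0.42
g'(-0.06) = -5.09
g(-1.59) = -25.83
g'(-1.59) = 78.72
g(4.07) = -1379.90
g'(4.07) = -1342.38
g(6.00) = -6462.55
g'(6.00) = -4298.63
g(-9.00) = -33002.35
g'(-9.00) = 14652.52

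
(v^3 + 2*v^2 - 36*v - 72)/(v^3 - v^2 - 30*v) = (v^2 + 8*v + 12)/(v*(v + 5))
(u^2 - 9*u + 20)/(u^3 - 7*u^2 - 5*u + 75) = (u - 4)/(u^2 - 2*u - 15)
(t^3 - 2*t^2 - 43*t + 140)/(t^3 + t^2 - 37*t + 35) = (t - 4)/(t - 1)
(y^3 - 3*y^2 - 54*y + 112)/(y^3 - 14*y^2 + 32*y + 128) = (y^2 + 5*y - 14)/(y^2 - 6*y - 16)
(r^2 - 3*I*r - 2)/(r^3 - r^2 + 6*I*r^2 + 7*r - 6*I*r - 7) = (r - 2*I)/(r^2 + r*(-1 + 7*I) - 7*I)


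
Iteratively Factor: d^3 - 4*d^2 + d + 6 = (d - 2)*(d^2 - 2*d - 3) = (d - 2)*(d + 1)*(d - 3)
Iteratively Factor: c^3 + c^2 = (c + 1)*(c^2) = c*(c + 1)*(c)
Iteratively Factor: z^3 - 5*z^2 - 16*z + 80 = (z - 5)*(z^2 - 16) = (z - 5)*(z + 4)*(z - 4)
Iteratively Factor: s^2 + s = (s)*(s + 1)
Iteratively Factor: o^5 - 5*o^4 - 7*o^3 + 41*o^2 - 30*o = (o - 5)*(o^4 - 7*o^2 + 6*o) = (o - 5)*(o - 1)*(o^3 + o^2 - 6*o) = (o - 5)*(o - 2)*(o - 1)*(o^2 + 3*o) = o*(o - 5)*(o - 2)*(o - 1)*(o + 3)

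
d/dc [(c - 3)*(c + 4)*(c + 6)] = 3*c^2 + 14*c - 6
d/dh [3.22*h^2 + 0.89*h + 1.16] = 6.44*h + 0.89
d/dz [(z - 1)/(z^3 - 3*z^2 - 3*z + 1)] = (z^3 - 3*z^2 - 3*z + 3*(z - 1)*(-z^2 + 2*z + 1) + 1)/(z^3 - 3*z^2 - 3*z + 1)^2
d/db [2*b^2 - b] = 4*b - 1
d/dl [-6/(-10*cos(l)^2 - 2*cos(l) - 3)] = 12*(10*cos(l) + 1)*sin(l)/(10*cos(l)^2 + 2*cos(l) + 3)^2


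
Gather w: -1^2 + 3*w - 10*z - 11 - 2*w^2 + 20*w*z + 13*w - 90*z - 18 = -2*w^2 + w*(20*z + 16) - 100*z - 30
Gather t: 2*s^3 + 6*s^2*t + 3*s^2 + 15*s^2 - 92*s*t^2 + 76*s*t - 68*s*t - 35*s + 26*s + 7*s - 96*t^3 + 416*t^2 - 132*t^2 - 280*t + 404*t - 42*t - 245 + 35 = 2*s^3 + 18*s^2 - 2*s - 96*t^3 + t^2*(284 - 92*s) + t*(6*s^2 + 8*s + 82) - 210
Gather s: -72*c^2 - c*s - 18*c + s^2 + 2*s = -72*c^2 - 18*c + s^2 + s*(2 - c)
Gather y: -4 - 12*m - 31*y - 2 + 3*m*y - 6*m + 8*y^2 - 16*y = -18*m + 8*y^2 + y*(3*m - 47) - 6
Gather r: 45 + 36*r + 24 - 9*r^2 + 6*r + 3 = -9*r^2 + 42*r + 72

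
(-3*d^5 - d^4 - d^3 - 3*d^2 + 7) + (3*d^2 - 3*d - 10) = -3*d^5 - d^4 - d^3 - 3*d - 3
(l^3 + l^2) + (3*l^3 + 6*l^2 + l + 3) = 4*l^3 + 7*l^2 + l + 3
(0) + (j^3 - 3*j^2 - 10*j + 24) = j^3 - 3*j^2 - 10*j + 24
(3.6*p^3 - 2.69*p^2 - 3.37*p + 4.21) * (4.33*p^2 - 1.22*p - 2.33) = 15.588*p^5 - 16.0397*p^4 - 19.6983*p^3 + 28.6084*p^2 + 2.7159*p - 9.8093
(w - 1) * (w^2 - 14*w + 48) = w^3 - 15*w^2 + 62*w - 48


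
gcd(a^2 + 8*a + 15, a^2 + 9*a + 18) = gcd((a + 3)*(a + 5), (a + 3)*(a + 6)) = a + 3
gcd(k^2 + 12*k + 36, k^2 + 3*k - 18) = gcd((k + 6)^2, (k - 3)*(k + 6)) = k + 6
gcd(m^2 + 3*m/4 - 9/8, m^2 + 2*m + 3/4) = m + 3/2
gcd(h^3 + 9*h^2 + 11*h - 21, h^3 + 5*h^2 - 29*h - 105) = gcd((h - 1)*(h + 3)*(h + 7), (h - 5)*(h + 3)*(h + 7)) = h^2 + 10*h + 21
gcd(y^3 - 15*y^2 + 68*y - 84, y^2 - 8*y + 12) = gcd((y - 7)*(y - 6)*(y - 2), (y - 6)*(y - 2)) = y^2 - 8*y + 12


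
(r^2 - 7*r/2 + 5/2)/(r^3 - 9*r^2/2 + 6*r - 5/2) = 1/(r - 1)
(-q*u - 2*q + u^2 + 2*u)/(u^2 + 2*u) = (-q + u)/u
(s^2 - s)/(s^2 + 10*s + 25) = s*(s - 1)/(s^2 + 10*s + 25)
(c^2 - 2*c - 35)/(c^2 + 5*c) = (c - 7)/c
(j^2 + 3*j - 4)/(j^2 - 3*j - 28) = (j - 1)/(j - 7)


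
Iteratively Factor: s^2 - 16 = (s + 4)*(s - 4)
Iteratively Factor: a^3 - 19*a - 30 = (a + 2)*(a^2 - 2*a - 15) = (a + 2)*(a + 3)*(a - 5)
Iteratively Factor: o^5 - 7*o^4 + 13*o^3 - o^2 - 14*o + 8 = (o + 1)*(o^4 - 8*o^3 + 21*o^2 - 22*o + 8) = (o - 1)*(o + 1)*(o^3 - 7*o^2 + 14*o - 8) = (o - 2)*(o - 1)*(o + 1)*(o^2 - 5*o + 4) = (o - 4)*(o - 2)*(o - 1)*(o + 1)*(o - 1)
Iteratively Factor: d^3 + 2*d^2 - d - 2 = (d + 1)*(d^2 + d - 2) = (d - 1)*(d + 1)*(d + 2)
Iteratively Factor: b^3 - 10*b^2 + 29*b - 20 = (b - 1)*(b^2 - 9*b + 20) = (b - 4)*(b - 1)*(b - 5)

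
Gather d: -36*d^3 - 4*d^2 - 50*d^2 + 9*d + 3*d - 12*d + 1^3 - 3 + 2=-36*d^3 - 54*d^2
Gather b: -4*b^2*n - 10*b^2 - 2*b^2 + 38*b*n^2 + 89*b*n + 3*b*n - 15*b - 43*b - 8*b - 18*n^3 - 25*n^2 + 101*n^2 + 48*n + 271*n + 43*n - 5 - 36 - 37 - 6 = b^2*(-4*n - 12) + b*(38*n^2 + 92*n - 66) - 18*n^3 + 76*n^2 + 362*n - 84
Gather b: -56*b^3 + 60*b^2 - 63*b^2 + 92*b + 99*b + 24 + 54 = -56*b^3 - 3*b^2 + 191*b + 78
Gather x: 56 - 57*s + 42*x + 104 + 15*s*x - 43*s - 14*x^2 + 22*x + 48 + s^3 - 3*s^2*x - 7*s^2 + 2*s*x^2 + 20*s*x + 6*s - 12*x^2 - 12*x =s^3 - 7*s^2 - 94*s + x^2*(2*s - 26) + x*(-3*s^2 + 35*s + 52) + 208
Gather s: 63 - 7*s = 63 - 7*s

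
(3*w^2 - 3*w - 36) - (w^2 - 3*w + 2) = 2*w^2 - 38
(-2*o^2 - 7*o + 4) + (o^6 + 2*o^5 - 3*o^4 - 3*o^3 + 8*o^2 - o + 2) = o^6 + 2*o^5 - 3*o^4 - 3*o^3 + 6*o^2 - 8*o + 6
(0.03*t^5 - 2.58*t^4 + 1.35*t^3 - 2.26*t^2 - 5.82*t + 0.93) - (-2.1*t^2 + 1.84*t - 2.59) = 0.03*t^5 - 2.58*t^4 + 1.35*t^3 - 0.16*t^2 - 7.66*t + 3.52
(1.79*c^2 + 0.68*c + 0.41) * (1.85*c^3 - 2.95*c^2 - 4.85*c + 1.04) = 3.3115*c^5 - 4.0225*c^4 - 9.929*c^3 - 2.6459*c^2 - 1.2813*c + 0.4264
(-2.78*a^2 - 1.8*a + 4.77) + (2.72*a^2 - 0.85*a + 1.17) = -0.0599999999999996*a^2 - 2.65*a + 5.94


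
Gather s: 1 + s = s + 1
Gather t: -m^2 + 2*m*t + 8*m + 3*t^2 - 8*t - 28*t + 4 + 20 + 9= -m^2 + 8*m + 3*t^2 + t*(2*m - 36) + 33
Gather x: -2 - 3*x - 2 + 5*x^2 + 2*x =5*x^2 - x - 4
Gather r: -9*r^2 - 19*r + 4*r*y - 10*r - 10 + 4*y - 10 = -9*r^2 + r*(4*y - 29) + 4*y - 20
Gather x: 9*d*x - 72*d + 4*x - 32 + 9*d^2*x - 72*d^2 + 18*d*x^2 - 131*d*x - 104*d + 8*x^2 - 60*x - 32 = -72*d^2 - 176*d + x^2*(18*d + 8) + x*(9*d^2 - 122*d - 56) - 64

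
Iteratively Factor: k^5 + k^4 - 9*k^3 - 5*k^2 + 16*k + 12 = (k + 3)*(k^4 - 2*k^3 - 3*k^2 + 4*k + 4) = (k + 1)*(k + 3)*(k^3 - 3*k^2 + 4) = (k + 1)^2*(k + 3)*(k^2 - 4*k + 4) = (k - 2)*(k + 1)^2*(k + 3)*(k - 2)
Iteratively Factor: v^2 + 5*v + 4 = (v + 4)*(v + 1)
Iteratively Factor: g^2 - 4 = (g - 2)*(g + 2)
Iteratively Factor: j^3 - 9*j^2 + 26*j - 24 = (j - 3)*(j^2 - 6*j + 8) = (j - 3)*(j - 2)*(j - 4)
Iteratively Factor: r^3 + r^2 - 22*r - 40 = (r + 4)*(r^2 - 3*r - 10) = (r + 2)*(r + 4)*(r - 5)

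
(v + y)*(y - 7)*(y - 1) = v*y^2 - 8*v*y + 7*v + y^3 - 8*y^2 + 7*y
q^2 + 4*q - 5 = (q - 1)*(q + 5)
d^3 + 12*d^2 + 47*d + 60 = (d + 3)*(d + 4)*(d + 5)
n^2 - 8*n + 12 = (n - 6)*(n - 2)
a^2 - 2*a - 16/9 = (a - 8/3)*(a + 2/3)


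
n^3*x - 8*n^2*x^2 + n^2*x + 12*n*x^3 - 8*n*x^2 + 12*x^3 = (n - 6*x)*(n - 2*x)*(n*x + x)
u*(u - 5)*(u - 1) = u^3 - 6*u^2 + 5*u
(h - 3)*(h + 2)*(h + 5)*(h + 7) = h^4 + 11*h^3 + 17*h^2 - 107*h - 210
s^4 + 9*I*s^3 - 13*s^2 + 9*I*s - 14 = (s - I)*(s + I)*(s + 2*I)*(s + 7*I)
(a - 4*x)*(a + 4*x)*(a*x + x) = a^3*x + a^2*x - 16*a*x^3 - 16*x^3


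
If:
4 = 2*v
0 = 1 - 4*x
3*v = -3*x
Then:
No Solution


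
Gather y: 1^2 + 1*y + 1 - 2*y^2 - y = 2 - 2*y^2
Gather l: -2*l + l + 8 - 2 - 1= 5 - l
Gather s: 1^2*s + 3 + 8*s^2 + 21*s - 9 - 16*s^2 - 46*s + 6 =-8*s^2 - 24*s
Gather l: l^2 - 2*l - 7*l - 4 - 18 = l^2 - 9*l - 22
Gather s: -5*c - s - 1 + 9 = -5*c - s + 8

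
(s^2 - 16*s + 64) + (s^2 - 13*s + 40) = 2*s^2 - 29*s + 104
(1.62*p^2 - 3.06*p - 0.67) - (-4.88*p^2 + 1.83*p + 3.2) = 6.5*p^2 - 4.89*p - 3.87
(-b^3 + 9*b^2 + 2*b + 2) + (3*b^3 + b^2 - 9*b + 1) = 2*b^3 + 10*b^2 - 7*b + 3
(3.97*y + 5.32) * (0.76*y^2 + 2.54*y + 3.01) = 3.0172*y^3 + 14.127*y^2 + 25.4625*y + 16.0132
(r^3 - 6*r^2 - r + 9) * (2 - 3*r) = -3*r^4 + 20*r^3 - 9*r^2 - 29*r + 18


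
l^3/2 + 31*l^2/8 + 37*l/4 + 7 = (l/2 + 1)*(l + 7/4)*(l + 4)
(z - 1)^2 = z^2 - 2*z + 1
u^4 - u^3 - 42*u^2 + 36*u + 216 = (u - 6)*(u - 3)*(u + 2)*(u + 6)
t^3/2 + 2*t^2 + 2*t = t*(t/2 + 1)*(t + 2)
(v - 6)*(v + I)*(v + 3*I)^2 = v^4 - 6*v^3 + 7*I*v^3 - 15*v^2 - 42*I*v^2 + 90*v - 9*I*v + 54*I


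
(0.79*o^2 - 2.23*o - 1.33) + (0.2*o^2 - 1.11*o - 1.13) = 0.99*o^2 - 3.34*o - 2.46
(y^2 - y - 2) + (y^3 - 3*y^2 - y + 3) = y^3 - 2*y^2 - 2*y + 1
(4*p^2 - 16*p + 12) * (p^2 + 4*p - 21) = 4*p^4 - 136*p^2 + 384*p - 252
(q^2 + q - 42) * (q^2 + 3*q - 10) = q^4 + 4*q^3 - 49*q^2 - 136*q + 420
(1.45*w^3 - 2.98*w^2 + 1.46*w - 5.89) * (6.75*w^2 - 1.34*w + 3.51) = 9.7875*w^5 - 22.058*w^4 + 18.9377*w^3 - 52.1737*w^2 + 13.0172*w - 20.6739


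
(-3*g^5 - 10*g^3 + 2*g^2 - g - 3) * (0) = 0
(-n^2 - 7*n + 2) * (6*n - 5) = -6*n^3 - 37*n^2 + 47*n - 10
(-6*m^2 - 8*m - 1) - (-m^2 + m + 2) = -5*m^2 - 9*m - 3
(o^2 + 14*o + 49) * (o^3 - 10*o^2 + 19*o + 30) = o^5 + 4*o^4 - 72*o^3 - 194*o^2 + 1351*o + 1470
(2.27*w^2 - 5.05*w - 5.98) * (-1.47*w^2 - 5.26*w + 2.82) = -3.3369*w^4 - 4.5167*w^3 + 41.755*w^2 + 17.2138*w - 16.8636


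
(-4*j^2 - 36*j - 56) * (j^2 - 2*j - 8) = -4*j^4 - 28*j^3 + 48*j^2 + 400*j + 448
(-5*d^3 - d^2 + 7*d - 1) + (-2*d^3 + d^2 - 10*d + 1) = -7*d^3 - 3*d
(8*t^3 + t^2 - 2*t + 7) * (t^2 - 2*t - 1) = 8*t^5 - 15*t^4 - 12*t^3 + 10*t^2 - 12*t - 7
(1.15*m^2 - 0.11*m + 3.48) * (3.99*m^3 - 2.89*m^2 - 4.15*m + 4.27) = 4.5885*m^5 - 3.7624*m^4 + 9.4306*m^3 - 4.6902*m^2 - 14.9117*m + 14.8596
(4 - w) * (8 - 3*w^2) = 3*w^3 - 12*w^2 - 8*w + 32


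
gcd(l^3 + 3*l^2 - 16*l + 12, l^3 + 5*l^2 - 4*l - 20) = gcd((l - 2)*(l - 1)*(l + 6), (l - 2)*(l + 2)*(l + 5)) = l - 2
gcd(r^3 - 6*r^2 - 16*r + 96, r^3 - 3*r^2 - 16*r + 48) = r^2 - 16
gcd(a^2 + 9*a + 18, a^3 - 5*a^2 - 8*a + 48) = a + 3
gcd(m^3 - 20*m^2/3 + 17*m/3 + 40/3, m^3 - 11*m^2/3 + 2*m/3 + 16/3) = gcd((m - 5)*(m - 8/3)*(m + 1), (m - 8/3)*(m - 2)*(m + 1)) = m^2 - 5*m/3 - 8/3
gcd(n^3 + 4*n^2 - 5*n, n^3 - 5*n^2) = n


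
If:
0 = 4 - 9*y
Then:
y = 4/9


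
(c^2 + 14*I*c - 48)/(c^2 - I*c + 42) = (c + 8*I)/(c - 7*I)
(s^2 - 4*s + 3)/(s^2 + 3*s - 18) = (s - 1)/(s + 6)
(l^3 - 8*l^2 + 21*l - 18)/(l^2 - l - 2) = (l^2 - 6*l + 9)/(l + 1)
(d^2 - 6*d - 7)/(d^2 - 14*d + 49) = (d + 1)/(d - 7)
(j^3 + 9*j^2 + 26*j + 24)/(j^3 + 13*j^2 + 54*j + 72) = (j + 2)/(j + 6)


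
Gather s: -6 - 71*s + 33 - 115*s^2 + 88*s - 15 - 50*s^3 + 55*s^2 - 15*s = -50*s^3 - 60*s^2 + 2*s + 12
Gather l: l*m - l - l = l*(m - 2)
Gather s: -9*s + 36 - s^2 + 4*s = -s^2 - 5*s + 36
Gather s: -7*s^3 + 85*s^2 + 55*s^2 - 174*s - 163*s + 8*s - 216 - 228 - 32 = -7*s^3 + 140*s^2 - 329*s - 476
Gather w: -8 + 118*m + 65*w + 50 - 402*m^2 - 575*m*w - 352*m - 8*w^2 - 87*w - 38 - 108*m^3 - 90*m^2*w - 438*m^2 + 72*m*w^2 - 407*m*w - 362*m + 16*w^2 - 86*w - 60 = -108*m^3 - 840*m^2 - 596*m + w^2*(72*m + 8) + w*(-90*m^2 - 982*m - 108) - 56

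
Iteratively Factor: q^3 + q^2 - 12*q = (q)*(q^2 + q - 12) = q*(q - 3)*(q + 4)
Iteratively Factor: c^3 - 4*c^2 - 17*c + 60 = (c - 3)*(c^2 - c - 20) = (c - 3)*(c + 4)*(c - 5)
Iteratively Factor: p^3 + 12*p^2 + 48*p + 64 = (p + 4)*(p^2 + 8*p + 16) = (p + 4)^2*(p + 4)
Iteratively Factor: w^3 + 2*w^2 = (w)*(w^2 + 2*w) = w^2*(w + 2)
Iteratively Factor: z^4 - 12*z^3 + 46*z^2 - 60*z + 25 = (z - 1)*(z^3 - 11*z^2 + 35*z - 25) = (z - 1)^2*(z^2 - 10*z + 25) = (z - 5)*(z - 1)^2*(z - 5)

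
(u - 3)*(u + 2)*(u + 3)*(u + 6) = u^4 + 8*u^3 + 3*u^2 - 72*u - 108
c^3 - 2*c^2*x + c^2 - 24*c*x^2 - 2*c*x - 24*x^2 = (c + 1)*(c - 6*x)*(c + 4*x)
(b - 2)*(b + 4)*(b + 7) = b^3 + 9*b^2 + 6*b - 56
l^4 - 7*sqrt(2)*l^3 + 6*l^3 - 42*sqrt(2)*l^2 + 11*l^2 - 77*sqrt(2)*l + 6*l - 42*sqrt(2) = (l + 1)*(l + 2)*(l + 3)*(l - 7*sqrt(2))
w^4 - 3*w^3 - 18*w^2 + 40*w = w*(w - 5)*(w - 2)*(w + 4)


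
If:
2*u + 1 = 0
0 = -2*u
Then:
No Solution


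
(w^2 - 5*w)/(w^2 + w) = (w - 5)/(w + 1)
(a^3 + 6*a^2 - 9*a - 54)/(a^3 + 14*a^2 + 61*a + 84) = (a^2 + 3*a - 18)/(a^2 + 11*a + 28)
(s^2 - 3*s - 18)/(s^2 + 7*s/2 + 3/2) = 2*(s - 6)/(2*s + 1)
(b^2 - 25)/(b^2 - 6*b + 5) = (b + 5)/(b - 1)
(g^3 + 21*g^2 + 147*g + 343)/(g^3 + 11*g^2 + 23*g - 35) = (g^2 + 14*g + 49)/(g^2 + 4*g - 5)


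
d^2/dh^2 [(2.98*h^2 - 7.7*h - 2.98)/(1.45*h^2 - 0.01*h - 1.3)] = (7.105427357601e-15*h^4 - 32.29208*h^3 - 3.8889*h^2 - 86.82774*h - 0.962595999999998)/(3.048625*h^6 - 0.063075*h^5 - 8.199315*h^4 + 0.113099*h^3 + 7.35111*h^2 - 0.0507*h - 2.197)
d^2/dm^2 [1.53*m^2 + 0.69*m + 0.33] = 3.06000000000000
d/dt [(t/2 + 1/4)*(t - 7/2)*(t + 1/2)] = (2*t + 1)*(6*t - 13)/8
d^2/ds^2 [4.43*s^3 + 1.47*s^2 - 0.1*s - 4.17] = 26.58*s + 2.94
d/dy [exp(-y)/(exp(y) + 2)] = -(2*exp(y) + 2)*exp(-y)/(exp(2*y) + 4*exp(y) + 4)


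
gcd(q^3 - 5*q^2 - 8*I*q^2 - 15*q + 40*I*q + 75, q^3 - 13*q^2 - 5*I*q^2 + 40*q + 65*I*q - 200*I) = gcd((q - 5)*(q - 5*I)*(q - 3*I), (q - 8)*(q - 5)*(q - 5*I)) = q^2 + q*(-5 - 5*I) + 25*I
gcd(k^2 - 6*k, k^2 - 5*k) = k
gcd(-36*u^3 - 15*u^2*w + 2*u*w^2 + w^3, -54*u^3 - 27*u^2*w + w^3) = 9*u^2 + 6*u*w + w^2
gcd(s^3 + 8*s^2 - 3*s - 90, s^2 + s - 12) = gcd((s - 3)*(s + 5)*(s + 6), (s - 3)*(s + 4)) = s - 3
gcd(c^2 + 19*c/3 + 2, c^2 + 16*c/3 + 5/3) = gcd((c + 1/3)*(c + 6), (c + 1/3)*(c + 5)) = c + 1/3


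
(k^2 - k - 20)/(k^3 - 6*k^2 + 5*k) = (k + 4)/(k*(k - 1))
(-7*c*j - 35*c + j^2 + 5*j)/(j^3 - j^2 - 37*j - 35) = (-7*c + j)/(j^2 - 6*j - 7)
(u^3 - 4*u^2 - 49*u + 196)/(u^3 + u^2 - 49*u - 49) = (u - 4)/(u + 1)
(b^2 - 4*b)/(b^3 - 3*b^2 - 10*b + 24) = b/(b^2 + b - 6)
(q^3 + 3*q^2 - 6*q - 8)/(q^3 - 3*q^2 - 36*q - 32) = (q - 2)/(q - 8)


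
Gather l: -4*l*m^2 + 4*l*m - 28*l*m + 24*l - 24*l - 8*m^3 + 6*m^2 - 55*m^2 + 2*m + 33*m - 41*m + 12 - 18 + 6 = l*(-4*m^2 - 24*m) - 8*m^3 - 49*m^2 - 6*m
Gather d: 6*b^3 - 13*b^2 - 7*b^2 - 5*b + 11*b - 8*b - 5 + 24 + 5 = 6*b^3 - 20*b^2 - 2*b + 24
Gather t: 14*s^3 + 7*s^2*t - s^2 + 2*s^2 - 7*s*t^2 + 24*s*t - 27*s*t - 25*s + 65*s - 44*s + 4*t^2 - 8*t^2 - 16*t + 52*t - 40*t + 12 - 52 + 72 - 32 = 14*s^3 + s^2 - 4*s + t^2*(-7*s - 4) + t*(7*s^2 - 3*s - 4)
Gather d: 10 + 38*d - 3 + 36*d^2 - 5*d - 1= 36*d^2 + 33*d + 6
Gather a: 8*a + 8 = 8*a + 8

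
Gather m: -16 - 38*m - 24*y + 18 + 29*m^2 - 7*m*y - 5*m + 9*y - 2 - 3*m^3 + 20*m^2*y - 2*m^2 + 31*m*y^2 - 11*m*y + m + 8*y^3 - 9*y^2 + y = -3*m^3 + m^2*(20*y + 27) + m*(31*y^2 - 18*y - 42) + 8*y^3 - 9*y^2 - 14*y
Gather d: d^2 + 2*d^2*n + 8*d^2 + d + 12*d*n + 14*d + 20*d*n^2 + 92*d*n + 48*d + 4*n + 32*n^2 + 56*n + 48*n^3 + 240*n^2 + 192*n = d^2*(2*n + 9) + d*(20*n^2 + 104*n + 63) + 48*n^3 + 272*n^2 + 252*n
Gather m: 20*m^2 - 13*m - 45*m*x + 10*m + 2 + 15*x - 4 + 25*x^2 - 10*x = 20*m^2 + m*(-45*x - 3) + 25*x^2 + 5*x - 2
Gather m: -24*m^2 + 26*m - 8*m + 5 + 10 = -24*m^2 + 18*m + 15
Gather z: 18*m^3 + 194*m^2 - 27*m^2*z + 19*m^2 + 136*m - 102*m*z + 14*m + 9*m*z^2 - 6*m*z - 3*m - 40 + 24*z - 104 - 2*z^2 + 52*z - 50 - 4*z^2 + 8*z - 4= 18*m^3 + 213*m^2 + 147*m + z^2*(9*m - 6) + z*(-27*m^2 - 108*m + 84) - 198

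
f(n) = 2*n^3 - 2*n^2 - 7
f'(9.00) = 450.00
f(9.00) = 1289.00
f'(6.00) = 192.00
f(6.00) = 353.00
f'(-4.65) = 148.34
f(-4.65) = -251.33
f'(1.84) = 12.95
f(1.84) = -1.31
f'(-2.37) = 43.18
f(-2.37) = -44.86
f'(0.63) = -0.14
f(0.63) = -7.29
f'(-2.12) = 35.45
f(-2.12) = -35.05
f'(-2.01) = 32.28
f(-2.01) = -31.32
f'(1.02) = 2.16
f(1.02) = -6.96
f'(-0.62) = 4.79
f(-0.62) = -8.25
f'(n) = 6*n^2 - 4*n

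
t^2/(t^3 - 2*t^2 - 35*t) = t/(t^2 - 2*t - 35)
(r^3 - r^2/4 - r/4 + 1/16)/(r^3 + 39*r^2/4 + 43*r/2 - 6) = (r^2 - 1/4)/(r^2 + 10*r + 24)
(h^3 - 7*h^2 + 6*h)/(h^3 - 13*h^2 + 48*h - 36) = h/(h - 6)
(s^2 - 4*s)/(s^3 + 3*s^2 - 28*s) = 1/(s + 7)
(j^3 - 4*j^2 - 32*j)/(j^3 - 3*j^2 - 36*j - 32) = j/(j + 1)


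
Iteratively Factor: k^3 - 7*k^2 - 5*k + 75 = (k - 5)*(k^2 - 2*k - 15) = (k - 5)*(k + 3)*(k - 5)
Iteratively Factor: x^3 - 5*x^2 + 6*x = (x)*(x^2 - 5*x + 6) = x*(x - 3)*(x - 2)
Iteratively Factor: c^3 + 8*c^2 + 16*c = (c + 4)*(c^2 + 4*c) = (c + 4)^2*(c)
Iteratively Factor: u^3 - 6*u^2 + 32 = (u - 4)*(u^2 - 2*u - 8) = (u - 4)^2*(u + 2)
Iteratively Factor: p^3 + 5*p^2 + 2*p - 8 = (p + 4)*(p^2 + p - 2) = (p + 2)*(p + 4)*(p - 1)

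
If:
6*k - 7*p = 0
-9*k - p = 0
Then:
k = 0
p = 0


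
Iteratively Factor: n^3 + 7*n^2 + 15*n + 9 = (n + 1)*(n^2 + 6*n + 9) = (n + 1)*(n + 3)*(n + 3)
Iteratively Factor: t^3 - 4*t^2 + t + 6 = (t - 2)*(t^2 - 2*t - 3) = (t - 3)*(t - 2)*(t + 1)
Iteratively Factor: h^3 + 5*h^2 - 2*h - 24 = (h - 2)*(h^2 + 7*h + 12) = (h - 2)*(h + 3)*(h + 4)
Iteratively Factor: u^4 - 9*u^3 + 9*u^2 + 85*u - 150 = (u - 5)*(u^3 - 4*u^2 - 11*u + 30) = (u - 5)*(u + 3)*(u^2 - 7*u + 10) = (u - 5)^2*(u + 3)*(u - 2)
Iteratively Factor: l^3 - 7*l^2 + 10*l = (l - 5)*(l^2 - 2*l) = l*(l - 5)*(l - 2)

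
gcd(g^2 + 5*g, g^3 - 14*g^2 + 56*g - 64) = 1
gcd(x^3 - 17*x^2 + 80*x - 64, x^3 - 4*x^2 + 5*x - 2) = x - 1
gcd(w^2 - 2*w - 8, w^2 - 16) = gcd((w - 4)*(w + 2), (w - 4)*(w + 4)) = w - 4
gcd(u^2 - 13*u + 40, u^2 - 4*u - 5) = u - 5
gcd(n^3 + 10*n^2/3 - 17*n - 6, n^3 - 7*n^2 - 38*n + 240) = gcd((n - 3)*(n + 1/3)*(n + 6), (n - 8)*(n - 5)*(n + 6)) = n + 6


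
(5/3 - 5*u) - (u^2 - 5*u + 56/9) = -u^2 - 41/9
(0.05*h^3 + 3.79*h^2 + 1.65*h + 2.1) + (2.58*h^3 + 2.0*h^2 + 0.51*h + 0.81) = 2.63*h^3 + 5.79*h^2 + 2.16*h + 2.91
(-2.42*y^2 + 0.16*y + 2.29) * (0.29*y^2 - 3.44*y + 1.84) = -0.7018*y^4 + 8.3712*y^3 - 4.3391*y^2 - 7.5832*y + 4.2136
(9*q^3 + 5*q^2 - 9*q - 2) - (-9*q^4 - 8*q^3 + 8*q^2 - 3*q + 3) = 9*q^4 + 17*q^3 - 3*q^2 - 6*q - 5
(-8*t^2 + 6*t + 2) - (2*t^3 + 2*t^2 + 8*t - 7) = -2*t^3 - 10*t^2 - 2*t + 9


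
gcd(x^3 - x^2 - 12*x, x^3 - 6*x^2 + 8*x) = x^2 - 4*x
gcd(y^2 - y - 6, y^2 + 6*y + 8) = y + 2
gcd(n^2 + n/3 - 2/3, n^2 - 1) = n + 1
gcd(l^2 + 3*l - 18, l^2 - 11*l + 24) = l - 3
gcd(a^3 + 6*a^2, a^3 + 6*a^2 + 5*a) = a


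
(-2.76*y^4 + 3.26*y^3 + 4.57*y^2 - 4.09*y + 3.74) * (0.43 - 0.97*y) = 2.6772*y^5 - 4.349*y^4 - 3.0311*y^3 + 5.9324*y^2 - 5.3865*y + 1.6082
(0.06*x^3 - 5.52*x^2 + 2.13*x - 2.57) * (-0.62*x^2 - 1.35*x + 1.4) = -0.0372*x^5 + 3.3414*x^4 + 6.2154*x^3 - 9.0101*x^2 + 6.4515*x - 3.598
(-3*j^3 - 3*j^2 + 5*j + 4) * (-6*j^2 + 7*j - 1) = 18*j^5 - 3*j^4 - 48*j^3 + 14*j^2 + 23*j - 4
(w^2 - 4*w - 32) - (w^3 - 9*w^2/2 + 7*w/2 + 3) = -w^3 + 11*w^2/2 - 15*w/2 - 35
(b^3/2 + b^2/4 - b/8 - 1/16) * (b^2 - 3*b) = b^5/2 - 5*b^4/4 - 7*b^3/8 + 5*b^2/16 + 3*b/16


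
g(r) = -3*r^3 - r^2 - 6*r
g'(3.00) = -93.00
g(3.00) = -108.00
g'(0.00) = -6.00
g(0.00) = 0.00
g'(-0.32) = -6.28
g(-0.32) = 1.92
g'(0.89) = -14.91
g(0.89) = -8.25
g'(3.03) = -94.69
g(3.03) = -110.82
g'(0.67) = -11.38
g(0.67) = -5.37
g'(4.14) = -168.54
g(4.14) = -254.85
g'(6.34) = -380.44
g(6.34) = -842.76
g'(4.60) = -205.64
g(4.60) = -340.77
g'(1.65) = -33.80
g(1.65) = -26.10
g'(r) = -9*r^2 - 2*r - 6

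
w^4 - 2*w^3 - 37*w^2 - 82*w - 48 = (w - 8)*(w + 1)*(w + 2)*(w + 3)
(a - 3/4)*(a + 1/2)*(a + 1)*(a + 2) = a^4 + 11*a^3/4 + 7*a^2/8 - 13*a/8 - 3/4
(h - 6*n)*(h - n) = h^2 - 7*h*n + 6*n^2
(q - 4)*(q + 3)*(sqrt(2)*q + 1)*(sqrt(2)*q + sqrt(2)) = 2*q^4 + sqrt(2)*q^3 - 26*q^2 - 24*q - 13*sqrt(2)*q - 12*sqrt(2)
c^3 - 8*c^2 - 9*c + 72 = (c - 8)*(c - 3)*(c + 3)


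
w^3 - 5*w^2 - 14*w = w*(w - 7)*(w + 2)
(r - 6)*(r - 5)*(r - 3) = r^3 - 14*r^2 + 63*r - 90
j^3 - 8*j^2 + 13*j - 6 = (j - 6)*(j - 1)^2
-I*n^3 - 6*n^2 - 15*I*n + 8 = (n - 8*I)*(n + I)*(-I*n + 1)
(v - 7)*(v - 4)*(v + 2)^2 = v^4 - 7*v^3 - 12*v^2 + 68*v + 112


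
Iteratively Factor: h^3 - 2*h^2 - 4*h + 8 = (h + 2)*(h^2 - 4*h + 4) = (h - 2)*(h + 2)*(h - 2)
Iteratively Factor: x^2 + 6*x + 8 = (x + 2)*(x + 4)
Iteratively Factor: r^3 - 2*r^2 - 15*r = (r - 5)*(r^2 + 3*r) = r*(r - 5)*(r + 3)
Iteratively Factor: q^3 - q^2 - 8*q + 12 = (q - 2)*(q^2 + q - 6) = (q - 2)*(q + 3)*(q - 2)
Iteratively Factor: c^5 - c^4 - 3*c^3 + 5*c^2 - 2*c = (c - 1)*(c^4 - 3*c^2 + 2*c) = (c - 1)^2*(c^3 + c^2 - 2*c) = (c - 1)^3*(c^2 + 2*c) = (c - 1)^3*(c + 2)*(c)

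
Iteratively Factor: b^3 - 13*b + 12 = (b + 4)*(b^2 - 4*b + 3) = (b - 1)*(b + 4)*(b - 3)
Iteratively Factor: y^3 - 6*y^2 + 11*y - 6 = (y - 3)*(y^2 - 3*y + 2) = (y - 3)*(y - 2)*(y - 1)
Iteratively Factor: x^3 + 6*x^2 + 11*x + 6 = (x + 3)*(x^2 + 3*x + 2) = (x + 2)*(x + 3)*(x + 1)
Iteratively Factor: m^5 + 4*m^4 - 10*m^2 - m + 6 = (m + 1)*(m^4 + 3*m^3 - 3*m^2 - 7*m + 6) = (m - 1)*(m + 1)*(m^3 + 4*m^2 + m - 6) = (m - 1)*(m + 1)*(m + 3)*(m^2 + m - 2) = (m - 1)^2*(m + 1)*(m + 3)*(m + 2)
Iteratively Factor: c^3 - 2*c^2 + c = (c)*(c^2 - 2*c + 1) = c*(c - 1)*(c - 1)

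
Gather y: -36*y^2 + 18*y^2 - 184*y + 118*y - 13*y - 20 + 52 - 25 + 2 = -18*y^2 - 79*y + 9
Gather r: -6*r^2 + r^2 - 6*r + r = -5*r^2 - 5*r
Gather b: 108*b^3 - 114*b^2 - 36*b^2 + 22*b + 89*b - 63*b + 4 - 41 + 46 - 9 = 108*b^3 - 150*b^2 + 48*b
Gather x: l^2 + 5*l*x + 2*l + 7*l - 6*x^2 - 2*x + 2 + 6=l^2 + 9*l - 6*x^2 + x*(5*l - 2) + 8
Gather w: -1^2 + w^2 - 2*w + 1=w^2 - 2*w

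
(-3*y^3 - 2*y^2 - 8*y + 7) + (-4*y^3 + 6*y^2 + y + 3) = -7*y^3 + 4*y^2 - 7*y + 10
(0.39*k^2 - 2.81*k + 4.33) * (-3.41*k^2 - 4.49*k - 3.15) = -1.3299*k^4 + 7.831*k^3 - 3.3769*k^2 - 10.5902*k - 13.6395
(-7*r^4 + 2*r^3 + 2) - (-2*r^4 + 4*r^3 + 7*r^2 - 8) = -5*r^4 - 2*r^3 - 7*r^2 + 10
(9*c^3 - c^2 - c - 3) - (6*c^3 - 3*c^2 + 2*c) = 3*c^3 + 2*c^2 - 3*c - 3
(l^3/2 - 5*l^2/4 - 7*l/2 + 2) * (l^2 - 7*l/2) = l^5/2 - 3*l^4 + 7*l^3/8 + 57*l^2/4 - 7*l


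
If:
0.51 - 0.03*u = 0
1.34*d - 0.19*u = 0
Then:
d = 2.41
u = 17.00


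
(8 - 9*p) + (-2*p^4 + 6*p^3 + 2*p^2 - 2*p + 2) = -2*p^4 + 6*p^3 + 2*p^2 - 11*p + 10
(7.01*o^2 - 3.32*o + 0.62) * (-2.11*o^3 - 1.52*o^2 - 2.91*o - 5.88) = -14.7911*o^5 - 3.65*o^4 - 16.6609*o^3 - 32.5*o^2 + 17.7174*o - 3.6456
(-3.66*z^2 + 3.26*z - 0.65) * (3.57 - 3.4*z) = 12.444*z^3 - 24.1502*z^2 + 13.8482*z - 2.3205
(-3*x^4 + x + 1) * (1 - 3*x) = 9*x^5 - 3*x^4 - 3*x^2 - 2*x + 1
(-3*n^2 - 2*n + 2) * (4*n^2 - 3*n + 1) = -12*n^4 + n^3 + 11*n^2 - 8*n + 2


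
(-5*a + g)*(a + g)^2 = -5*a^3 - 9*a^2*g - 3*a*g^2 + g^3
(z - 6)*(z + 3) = z^2 - 3*z - 18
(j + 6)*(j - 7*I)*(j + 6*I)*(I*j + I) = I*j^4 + j^3 + 7*I*j^3 + 7*j^2 + 48*I*j^2 + 6*j + 294*I*j + 252*I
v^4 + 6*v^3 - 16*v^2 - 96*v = v*(v - 4)*(v + 4)*(v + 6)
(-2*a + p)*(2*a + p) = -4*a^2 + p^2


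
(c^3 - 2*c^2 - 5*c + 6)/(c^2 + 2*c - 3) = (c^2 - c - 6)/(c + 3)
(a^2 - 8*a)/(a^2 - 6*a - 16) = a/(a + 2)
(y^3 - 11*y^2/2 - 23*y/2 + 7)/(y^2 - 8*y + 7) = (y^2 + 3*y/2 - 1)/(y - 1)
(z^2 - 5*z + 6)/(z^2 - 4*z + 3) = (z - 2)/(z - 1)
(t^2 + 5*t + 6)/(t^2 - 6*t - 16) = (t + 3)/(t - 8)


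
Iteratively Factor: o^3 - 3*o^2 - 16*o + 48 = (o - 4)*(o^2 + o - 12) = (o - 4)*(o - 3)*(o + 4)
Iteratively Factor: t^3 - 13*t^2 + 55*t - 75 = (t - 5)*(t^2 - 8*t + 15) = (t - 5)^2*(t - 3)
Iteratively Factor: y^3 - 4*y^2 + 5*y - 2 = (y - 1)*(y^2 - 3*y + 2) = (y - 2)*(y - 1)*(y - 1)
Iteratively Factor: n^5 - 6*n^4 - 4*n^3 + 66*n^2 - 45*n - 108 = (n - 4)*(n^4 - 2*n^3 - 12*n^2 + 18*n + 27) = (n - 4)*(n + 3)*(n^3 - 5*n^2 + 3*n + 9) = (n - 4)*(n - 3)*(n + 3)*(n^2 - 2*n - 3) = (n - 4)*(n - 3)*(n + 1)*(n + 3)*(n - 3)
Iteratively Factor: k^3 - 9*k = (k - 3)*(k^2 + 3*k) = (k - 3)*(k + 3)*(k)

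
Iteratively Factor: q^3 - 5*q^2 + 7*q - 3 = (q - 3)*(q^2 - 2*q + 1) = (q - 3)*(q - 1)*(q - 1)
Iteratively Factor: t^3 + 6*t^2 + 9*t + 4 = (t + 4)*(t^2 + 2*t + 1) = (t + 1)*(t + 4)*(t + 1)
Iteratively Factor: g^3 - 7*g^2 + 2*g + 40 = (g - 4)*(g^2 - 3*g - 10) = (g - 4)*(g + 2)*(g - 5)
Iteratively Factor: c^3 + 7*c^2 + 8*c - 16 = (c + 4)*(c^2 + 3*c - 4) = (c + 4)^2*(c - 1)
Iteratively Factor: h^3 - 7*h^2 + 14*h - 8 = (h - 2)*(h^2 - 5*h + 4) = (h - 4)*(h - 2)*(h - 1)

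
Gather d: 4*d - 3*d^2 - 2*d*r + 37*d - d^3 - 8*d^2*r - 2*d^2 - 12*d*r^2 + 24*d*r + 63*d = -d^3 + d^2*(-8*r - 5) + d*(-12*r^2 + 22*r + 104)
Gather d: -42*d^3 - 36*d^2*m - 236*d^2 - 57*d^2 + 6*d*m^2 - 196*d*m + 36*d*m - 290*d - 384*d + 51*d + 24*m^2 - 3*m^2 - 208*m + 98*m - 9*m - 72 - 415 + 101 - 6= -42*d^3 + d^2*(-36*m - 293) + d*(6*m^2 - 160*m - 623) + 21*m^2 - 119*m - 392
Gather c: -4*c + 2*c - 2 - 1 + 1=-2*c - 2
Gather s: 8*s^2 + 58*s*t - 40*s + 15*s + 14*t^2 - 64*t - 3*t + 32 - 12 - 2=8*s^2 + s*(58*t - 25) + 14*t^2 - 67*t + 18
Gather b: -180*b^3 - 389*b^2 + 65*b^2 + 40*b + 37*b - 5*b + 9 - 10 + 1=-180*b^3 - 324*b^2 + 72*b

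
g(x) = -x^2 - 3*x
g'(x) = -2*x - 3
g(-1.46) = 2.25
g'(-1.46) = -0.08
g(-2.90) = 0.29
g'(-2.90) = 2.80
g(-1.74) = 2.19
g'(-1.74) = 0.48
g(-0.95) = 1.95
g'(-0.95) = -1.10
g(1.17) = -4.88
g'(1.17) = -5.34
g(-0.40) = 1.04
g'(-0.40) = -2.20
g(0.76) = -2.86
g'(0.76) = -4.52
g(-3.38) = -1.28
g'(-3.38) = 3.76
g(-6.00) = -18.00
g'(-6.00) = 9.00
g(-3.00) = 0.00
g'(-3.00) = 3.00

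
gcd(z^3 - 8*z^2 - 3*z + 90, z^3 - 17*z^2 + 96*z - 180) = z^2 - 11*z + 30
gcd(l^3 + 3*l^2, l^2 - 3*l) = l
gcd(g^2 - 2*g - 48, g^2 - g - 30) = 1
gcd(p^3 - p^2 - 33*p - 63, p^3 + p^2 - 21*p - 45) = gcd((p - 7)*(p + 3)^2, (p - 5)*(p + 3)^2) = p^2 + 6*p + 9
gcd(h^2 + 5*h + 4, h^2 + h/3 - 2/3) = h + 1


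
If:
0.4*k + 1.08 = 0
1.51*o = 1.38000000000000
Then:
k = -2.70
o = 0.91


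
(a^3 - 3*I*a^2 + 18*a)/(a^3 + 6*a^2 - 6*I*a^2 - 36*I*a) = (a + 3*I)/(a + 6)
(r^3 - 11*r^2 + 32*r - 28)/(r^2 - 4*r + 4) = r - 7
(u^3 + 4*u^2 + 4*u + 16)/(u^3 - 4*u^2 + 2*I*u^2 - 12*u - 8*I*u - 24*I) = (u^2 + 2*u*(2 - I) - 8*I)/(u^2 - 4*u - 12)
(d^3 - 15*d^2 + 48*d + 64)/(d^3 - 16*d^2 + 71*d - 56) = (d^2 - 7*d - 8)/(d^2 - 8*d + 7)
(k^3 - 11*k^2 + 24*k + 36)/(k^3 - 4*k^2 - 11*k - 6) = (k - 6)/(k + 1)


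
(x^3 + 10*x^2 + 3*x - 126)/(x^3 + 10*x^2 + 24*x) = (x^2 + 4*x - 21)/(x*(x + 4))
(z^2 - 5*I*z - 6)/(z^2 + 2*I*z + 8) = (z - 3*I)/(z + 4*I)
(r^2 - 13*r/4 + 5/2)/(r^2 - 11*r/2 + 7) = (4*r - 5)/(2*(2*r - 7))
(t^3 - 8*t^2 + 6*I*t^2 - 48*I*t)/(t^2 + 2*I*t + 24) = t*(t - 8)/(t - 4*I)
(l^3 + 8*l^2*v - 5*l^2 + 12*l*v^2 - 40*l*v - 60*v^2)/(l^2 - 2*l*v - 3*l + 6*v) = (l^3 + 8*l^2*v - 5*l^2 + 12*l*v^2 - 40*l*v - 60*v^2)/(l^2 - 2*l*v - 3*l + 6*v)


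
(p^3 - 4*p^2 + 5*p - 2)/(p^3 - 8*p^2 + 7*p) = (p^2 - 3*p + 2)/(p*(p - 7))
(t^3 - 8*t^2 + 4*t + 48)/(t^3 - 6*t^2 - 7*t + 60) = (t^2 - 4*t - 12)/(t^2 - 2*t - 15)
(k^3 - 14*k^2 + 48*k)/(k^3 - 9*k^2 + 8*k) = (k - 6)/(k - 1)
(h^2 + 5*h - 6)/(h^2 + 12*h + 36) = (h - 1)/(h + 6)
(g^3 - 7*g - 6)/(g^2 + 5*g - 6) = (g^3 - 7*g - 6)/(g^2 + 5*g - 6)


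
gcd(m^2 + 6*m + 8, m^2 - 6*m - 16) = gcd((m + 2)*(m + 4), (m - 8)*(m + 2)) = m + 2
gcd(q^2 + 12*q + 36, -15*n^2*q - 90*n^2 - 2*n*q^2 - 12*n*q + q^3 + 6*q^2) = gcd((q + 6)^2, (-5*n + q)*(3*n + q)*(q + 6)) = q + 6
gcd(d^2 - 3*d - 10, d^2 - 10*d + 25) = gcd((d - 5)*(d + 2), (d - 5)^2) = d - 5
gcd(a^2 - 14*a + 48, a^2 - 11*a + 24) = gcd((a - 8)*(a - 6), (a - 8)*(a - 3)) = a - 8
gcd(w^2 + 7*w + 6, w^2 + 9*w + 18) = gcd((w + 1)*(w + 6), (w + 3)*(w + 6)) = w + 6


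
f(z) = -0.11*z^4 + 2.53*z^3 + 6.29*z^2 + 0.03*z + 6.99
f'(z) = -0.44*z^3 + 7.59*z^2 + 12.58*z + 0.03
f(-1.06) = 10.87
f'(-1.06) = -4.25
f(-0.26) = 7.36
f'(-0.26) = -2.72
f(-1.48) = 11.99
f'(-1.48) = -0.54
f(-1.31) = 11.73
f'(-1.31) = -2.44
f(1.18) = 19.73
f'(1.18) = 24.72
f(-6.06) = -473.59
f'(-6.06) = 300.45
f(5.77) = 580.66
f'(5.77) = 240.79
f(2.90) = 113.90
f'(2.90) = 89.61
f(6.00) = 637.53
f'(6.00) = 253.71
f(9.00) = 1639.41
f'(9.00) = 407.28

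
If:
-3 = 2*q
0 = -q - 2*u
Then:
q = -3/2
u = 3/4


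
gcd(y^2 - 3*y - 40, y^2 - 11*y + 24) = y - 8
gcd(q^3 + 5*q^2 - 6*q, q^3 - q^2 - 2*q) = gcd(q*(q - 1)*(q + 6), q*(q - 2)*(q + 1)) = q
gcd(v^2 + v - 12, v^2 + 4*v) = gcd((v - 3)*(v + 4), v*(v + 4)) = v + 4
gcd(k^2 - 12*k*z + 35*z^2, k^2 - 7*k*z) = -k + 7*z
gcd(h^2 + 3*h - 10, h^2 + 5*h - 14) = h - 2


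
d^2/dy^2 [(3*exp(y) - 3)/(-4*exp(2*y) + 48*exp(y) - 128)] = 3*(-exp(4*y) - 8*exp(3*y) + 156*exp(2*y) - 368*exp(y) - 640)*exp(y)/(4*(exp(6*y) - 36*exp(5*y) + 528*exp(4*y) - 4032*exp(3*y) + 16896*exp(2*y) - 36864*exp(y) + 32768))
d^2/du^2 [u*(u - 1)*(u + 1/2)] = 6*u - 1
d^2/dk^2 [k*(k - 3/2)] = 2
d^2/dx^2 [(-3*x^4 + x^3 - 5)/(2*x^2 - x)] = 2*(-12*x^6 + 18*x^5 - 9*x^4 + x^3 - 60*x^2 + 30*x - 5)/(x^3*(8*x^3 - 12*x^2 + 6*x - 1))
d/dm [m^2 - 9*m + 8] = 2*m - 9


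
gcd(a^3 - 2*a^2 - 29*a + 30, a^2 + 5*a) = a + 5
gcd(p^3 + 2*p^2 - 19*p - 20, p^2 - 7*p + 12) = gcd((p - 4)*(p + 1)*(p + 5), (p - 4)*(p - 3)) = p - 4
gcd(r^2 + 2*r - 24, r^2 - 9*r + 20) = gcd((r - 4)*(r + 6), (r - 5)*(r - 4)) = r - 4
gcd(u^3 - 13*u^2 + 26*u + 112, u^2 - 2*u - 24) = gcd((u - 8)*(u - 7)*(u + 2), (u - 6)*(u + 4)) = 1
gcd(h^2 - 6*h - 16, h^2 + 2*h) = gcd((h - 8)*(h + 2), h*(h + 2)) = h + 2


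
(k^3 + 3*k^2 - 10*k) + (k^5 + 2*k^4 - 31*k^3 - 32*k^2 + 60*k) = k^5 + 2*k^4 - 30*k^3 - 29*k^2 + 50*k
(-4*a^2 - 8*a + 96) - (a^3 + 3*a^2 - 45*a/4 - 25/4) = -a^3 - 7*a^2 + 13*a/4 + 409/4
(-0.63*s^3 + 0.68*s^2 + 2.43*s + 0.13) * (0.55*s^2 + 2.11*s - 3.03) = -0.3465*s^5 - 0.9553*s^4 + 4.6802*s^3 + 3.1384*s^2 - 7.0886*s - 0.3939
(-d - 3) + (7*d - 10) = 6*d - 13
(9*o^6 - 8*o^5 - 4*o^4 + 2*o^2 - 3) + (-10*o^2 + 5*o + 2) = 9*o^6 - 8*o^5 - 4*o^4 - 8*o^2 + 5*o - 1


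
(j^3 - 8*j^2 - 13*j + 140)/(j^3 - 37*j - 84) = (j - 5)/(j + 3)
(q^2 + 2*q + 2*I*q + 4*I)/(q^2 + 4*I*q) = (q^2 + 2*q*(1 + I) + 4*I)/(q*(q + 4*I))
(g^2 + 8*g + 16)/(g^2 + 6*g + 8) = (g + 4)/(g + 2)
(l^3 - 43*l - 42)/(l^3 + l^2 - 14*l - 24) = (l^3 - 43*l - 42)/(l^3 + l^2 - 14*l - 24)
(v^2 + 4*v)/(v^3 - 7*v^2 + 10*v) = (v + 4)/(v^2 - 7*v + 10)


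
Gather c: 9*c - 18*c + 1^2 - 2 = -9*c - 1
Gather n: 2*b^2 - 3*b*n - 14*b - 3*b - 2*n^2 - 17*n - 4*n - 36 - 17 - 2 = 2*b^2 - 17*b - 2*n^2 + n*(-3*b - 21) - 55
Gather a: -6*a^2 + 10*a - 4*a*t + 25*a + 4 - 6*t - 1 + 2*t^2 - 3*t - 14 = -6*a^2 + a*(35 - 4*t) + 2*t^2 - 9*t - 11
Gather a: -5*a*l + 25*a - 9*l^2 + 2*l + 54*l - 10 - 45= a*(25 - 5*l) - 9*l^2 + 56*l - 55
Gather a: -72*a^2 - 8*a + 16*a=-72*a^2 + 8*a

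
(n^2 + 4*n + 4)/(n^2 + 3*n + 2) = (n + 2)/(n + 1)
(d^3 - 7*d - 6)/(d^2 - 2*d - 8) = (d^2 - 2*d - 3)/(d - 4)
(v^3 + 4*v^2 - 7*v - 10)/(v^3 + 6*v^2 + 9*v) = (v^3 + 4*v^2 - 7*v - 10)/(v*(v^2 + 6*v + 9))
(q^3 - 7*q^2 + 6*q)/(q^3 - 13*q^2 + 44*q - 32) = q*(q - 6)/(q^2 - 12*q + 32)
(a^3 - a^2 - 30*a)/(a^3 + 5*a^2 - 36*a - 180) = a/(a + 6)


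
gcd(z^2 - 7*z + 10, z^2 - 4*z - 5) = z - 5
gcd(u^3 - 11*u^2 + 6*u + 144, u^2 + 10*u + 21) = u + 3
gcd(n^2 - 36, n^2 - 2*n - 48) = n + 6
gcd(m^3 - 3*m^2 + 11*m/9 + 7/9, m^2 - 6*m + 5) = m - 1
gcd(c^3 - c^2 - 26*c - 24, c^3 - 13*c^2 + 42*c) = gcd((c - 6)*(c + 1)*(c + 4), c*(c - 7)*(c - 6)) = c - 6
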